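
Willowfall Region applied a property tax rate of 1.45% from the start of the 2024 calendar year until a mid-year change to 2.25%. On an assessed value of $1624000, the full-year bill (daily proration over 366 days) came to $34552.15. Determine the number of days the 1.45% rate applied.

Let d = days at the first rate; then 366 − d days at the second rate.
$1624000 × [1.45%·d + 2.25%·(366−d)] / 366 = $34552.15
Solving gives d = 56, so the new rate took effect on February 26, 2024.

56 days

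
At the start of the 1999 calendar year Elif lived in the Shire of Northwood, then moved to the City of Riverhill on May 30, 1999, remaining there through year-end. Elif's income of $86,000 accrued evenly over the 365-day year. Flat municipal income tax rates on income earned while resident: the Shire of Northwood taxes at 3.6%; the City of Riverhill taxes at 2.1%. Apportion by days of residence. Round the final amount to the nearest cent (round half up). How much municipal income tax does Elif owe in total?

$2,332.60

The Shire of Northwood, January 1 – May 29, 1999: 149 days → $86,000 × 3.6% × 149/365 = $1,263.8466
The City of Riverhill, May 30 – December 31, 1999: 216 days → $86,000 × 2.1% × 216/365 = $1,068.7562
Total = $2,332.6027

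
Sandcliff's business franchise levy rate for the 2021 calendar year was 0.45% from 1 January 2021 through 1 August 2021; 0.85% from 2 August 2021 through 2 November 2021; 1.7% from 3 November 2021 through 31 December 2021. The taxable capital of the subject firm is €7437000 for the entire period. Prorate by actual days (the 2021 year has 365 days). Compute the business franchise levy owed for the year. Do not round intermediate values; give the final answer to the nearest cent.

1 January – 1 August 2021: 213 days at 0.45% → €7437000 × 0.45% × 213/365 = €19529.7658
2 August – 2 November 2021: 93 days at 0.85% → €7437000 × 0.85% × 93/365 = €16106.7082
3 November – 31 December 2021: 59 days at 1.7% → €7437000 × 1.7% × 59/365 = €20436.4685
Total = €56072.9425

€56072.94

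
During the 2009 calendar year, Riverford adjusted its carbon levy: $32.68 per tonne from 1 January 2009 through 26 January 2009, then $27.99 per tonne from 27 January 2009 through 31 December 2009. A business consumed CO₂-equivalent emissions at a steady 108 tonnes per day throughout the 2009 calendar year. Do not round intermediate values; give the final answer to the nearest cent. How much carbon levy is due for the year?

$1,116,535.32

1 January – 26 January 2009: 26 days × 108 tonnes/day = 2,808 tonnes at $32.68/tonne → $91,765.44
27 January – 31 December 2009: 339 days × 108 tonnes/day = 36,612 tonnes at $27.99/tonne → $1,024,769.88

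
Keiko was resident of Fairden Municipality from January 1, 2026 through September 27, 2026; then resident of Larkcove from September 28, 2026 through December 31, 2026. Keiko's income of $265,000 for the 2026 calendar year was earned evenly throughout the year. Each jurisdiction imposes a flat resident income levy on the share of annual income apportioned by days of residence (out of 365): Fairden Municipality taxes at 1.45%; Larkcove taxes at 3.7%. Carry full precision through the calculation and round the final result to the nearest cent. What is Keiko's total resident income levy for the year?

$5,394.38

Fairden Municipality, January 1 – September 27, 2026: 270 days → $265,000 × 1.45% × 270/365 = $2,842.3973
Larkcove, September 28 – December 31, 2026: 95 days → $265,000 × 3.7% × 95/365 = $2,551.9863
Total = $5,394.3836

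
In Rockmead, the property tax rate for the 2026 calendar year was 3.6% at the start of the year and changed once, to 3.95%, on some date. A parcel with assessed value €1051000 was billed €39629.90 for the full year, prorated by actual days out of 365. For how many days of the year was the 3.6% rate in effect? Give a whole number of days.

Let d = days at the first rate; then 365 − d days at the second rate.
€1051000 × [3.6%·d + 3.95%·(365−d)] / 365 = €39629.90
Solving gives d = 187, so the new rate took effect on 7 Jul 2026.

187 days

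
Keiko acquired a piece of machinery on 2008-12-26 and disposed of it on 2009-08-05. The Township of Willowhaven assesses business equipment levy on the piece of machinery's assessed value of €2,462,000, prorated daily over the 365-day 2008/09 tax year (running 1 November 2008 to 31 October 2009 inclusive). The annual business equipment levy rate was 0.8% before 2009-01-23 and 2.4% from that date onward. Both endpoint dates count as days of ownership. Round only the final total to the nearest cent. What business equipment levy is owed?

€33,078.49

2008-12-26 to 2009-01-22: 28 days at 0.8% → €2,462,000 × 0.8% × 28/365 = €1,510.9260
2009-01-23 to 2009-08-05: 195 days at 2.4% → €2,462,000 × 2.4% × 195/365 = €31,567.5616
Total = €33,078.4877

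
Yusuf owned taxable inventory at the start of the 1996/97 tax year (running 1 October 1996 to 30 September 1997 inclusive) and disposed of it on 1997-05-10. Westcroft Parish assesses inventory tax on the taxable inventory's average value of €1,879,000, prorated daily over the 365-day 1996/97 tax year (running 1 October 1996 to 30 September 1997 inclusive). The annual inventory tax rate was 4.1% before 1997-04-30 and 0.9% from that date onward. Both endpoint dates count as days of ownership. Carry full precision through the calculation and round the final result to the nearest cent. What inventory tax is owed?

1996-10-01 to 1997-04-29: 211 days at 4.1% → €1,879,000 × 4.1% × 211/365 = €44,534.8740
1997-04-30 to 1997-05-10: 11 days at 0.9% → €1,879,000 × 0.9% × 11/365 = €509.6466
Total = €45,044.5205

€45,044.52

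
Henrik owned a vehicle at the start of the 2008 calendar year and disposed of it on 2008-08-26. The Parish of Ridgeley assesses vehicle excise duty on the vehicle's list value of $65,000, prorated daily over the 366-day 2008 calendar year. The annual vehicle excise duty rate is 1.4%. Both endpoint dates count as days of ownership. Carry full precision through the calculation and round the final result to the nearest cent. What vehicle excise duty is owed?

$594.23

Days held (2008-01-01 to 2008-08-26): 239 out of 366
Tax = $65,000 × 1.4% × 239/366 = $594.2350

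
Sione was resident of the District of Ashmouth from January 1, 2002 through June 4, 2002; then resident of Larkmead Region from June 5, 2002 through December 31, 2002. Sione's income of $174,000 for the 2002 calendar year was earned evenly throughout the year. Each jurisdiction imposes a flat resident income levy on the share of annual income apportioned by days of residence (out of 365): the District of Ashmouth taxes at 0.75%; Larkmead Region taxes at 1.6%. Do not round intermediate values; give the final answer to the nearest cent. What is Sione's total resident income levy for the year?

The District of Ashmouth, January 1 – June 4, 2002: 155 days → $174,000 × 0.75% × 155/365 = $554.1781
Larkmead Region, June 5 – December 31, 2002: 210 days → $174,000 × 1.6% × 210/365 = $1,601.7534
Total = $2,155.9315

$2,155.93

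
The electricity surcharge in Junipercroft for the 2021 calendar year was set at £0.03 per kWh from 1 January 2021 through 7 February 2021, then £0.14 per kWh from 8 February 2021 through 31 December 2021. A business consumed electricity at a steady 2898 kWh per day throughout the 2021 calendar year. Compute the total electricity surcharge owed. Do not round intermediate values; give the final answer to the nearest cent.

£135,974.16

1 January – 7 February 2021: 38 days × 2898 kWh/day = 110,124 kWh at £0.03/kWh → £3,303.72
8 February – 31 December 2021: 327 days × 2898 kWh/day = 947,646 kWh at £0.14/kWh → £132,670.44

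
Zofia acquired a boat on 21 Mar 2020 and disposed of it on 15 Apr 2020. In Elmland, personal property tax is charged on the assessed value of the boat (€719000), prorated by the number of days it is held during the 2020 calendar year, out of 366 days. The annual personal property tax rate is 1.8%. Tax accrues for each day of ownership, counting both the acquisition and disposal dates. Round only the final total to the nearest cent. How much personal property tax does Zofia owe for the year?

Days held (21 Mar – 15 Apr 2020): 26 out of 366
Tax = €719000 × 1.8% × 26/366 = €919.3770

€919.38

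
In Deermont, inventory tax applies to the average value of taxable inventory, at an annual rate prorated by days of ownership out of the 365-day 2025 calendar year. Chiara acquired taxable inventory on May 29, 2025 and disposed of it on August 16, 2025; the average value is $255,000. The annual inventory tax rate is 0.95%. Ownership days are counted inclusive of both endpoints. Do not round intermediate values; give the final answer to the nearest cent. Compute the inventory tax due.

Days held (May 29 – August 16, 2025): 80 out of 365
Tax = $255,000 × 0.95% × 80/365 = $530.9589

$530.96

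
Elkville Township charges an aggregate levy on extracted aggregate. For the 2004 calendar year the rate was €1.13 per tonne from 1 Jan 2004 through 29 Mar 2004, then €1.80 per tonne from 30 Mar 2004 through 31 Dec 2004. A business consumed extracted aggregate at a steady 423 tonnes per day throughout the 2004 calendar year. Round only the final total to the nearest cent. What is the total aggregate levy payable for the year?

€253,448.91

1 Jan – 29 Mar 2004: 89 days × 423 tonnes/day = 37,647 tonnes at €1.13/tonne → €42,541.11
30 Mar – 31 Dec 2004: 277 days × 423 tonnes/day = 117,171 tonnes at €1.80/tonne → €210,907.80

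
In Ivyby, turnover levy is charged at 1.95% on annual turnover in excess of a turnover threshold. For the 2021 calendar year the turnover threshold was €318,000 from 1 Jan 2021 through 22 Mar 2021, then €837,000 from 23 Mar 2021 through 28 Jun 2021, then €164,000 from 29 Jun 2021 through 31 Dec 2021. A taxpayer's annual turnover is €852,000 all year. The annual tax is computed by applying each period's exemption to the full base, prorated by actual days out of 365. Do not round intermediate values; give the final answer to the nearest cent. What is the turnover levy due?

€9,226.01

1 Jan – 22 Mar 2021: 81 days, exemption €318,000 → (€852,000 − €318,000) × 1.95% × 81/365 = €2,310.8301
23 Mar – 28 Jun 2021: 98 days, exemption €837,000 → (€852,000 − €837,000) × 1.95% × 98/365 = €78.5342
29 Jun – 31 Dec 2021: 186 days, exemption €164,000 → (€852,000 − €164,000) × 1.95% × 186/365 = €6,836.6466
Total = €9,226.0110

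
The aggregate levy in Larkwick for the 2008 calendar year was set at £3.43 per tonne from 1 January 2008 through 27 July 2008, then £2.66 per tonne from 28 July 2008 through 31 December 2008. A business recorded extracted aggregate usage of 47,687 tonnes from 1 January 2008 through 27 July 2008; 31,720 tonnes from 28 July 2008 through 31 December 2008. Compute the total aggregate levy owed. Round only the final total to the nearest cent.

1 January – 27 July 2008: 47,687 tonnes at £3.43/tonne → £163,566.41
28 July – 31 December 2008: 31,720 tonnes at £2.66/tonne → £84,375.20

£247,941.61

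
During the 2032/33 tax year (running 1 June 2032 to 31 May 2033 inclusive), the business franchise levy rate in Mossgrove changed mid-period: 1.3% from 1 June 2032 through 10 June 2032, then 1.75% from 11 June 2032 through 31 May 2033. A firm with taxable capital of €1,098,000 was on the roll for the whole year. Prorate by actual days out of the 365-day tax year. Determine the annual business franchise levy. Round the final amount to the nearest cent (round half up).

1 June – 10 June 2032: 10 days at 1.3% → €1,098,000 × 1.3% × 10/365 = €391.0685
11 June 2032 – 31 May 2033: 355 days at 1.75% → €1,098,000 × 1.75% × 355/365 = €18,688.5616
Total = €19,079.6301

€19,079.63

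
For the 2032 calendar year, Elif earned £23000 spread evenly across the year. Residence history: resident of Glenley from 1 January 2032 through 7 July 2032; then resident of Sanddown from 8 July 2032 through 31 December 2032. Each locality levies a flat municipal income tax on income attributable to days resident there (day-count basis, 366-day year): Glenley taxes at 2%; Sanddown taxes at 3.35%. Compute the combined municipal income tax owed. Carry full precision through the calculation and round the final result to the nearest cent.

Glenley, 1 January – 7 July 2032: 189 days → £23000 × 2% × 189/366 = £237.5410
Sanddown, 8 July – 31 December 2032: 177 days → £23000 × 3.35% × 177/366 = £372.6189
Total = £610.1598

£610.16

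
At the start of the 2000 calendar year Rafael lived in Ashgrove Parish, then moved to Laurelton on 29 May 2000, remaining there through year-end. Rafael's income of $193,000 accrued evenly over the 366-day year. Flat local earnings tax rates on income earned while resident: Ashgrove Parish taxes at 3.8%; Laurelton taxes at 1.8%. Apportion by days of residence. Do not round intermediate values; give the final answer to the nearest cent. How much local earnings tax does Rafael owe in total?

Ashgrove Parish, 1 January – 28 May 2000: 149 days → $193,000 × 3.8% × 149/366 = $2,985.6995
Laurelton, 29 May – 31 December 2000: 217 days → $193,000 × 1.8% × 217/366 = $2,059.7213
Total = $5,045.4208

$5,045.42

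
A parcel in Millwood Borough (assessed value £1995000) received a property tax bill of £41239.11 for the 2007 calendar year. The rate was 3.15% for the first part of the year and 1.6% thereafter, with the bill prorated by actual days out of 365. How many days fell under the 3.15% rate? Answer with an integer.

Let d = days at the first rate; then 365 − d days at the second rate.
£1995000 × [3.15%·d + 1.6%·(365−d)] / 365 = £41239.11
Solving gives d = 110, so the new rate took effect on April 21, 2007.

110 days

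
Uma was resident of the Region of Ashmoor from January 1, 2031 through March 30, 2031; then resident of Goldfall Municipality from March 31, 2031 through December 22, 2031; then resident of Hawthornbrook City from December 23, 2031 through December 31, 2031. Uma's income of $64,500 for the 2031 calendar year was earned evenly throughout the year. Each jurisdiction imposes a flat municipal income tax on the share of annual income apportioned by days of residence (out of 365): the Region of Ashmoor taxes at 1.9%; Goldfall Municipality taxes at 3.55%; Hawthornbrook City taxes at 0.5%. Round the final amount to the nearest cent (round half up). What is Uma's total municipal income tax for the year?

The Region of Ashmoor, January 1 – March 30, 2031: 89 days → $64,500 × 1.9% × 89/365 = $298.8205
Goldfall Municipality, March 31 – December 22, 2031: 267 days → $64,500 × 3.55% × 267/365 = $1,674.9678
Hawthornbrook City, December 23 – December 31, 2031: 9 days → $64,500 × 0.5% × 9/365 = $7.9521
Total = $1,981.7404

$1,981.74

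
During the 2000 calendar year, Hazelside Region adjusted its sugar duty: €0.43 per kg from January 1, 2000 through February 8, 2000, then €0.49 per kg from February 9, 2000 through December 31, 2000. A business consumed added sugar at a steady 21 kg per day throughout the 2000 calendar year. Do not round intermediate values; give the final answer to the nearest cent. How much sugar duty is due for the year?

€3717.00

January 1 – February 8, 2000: 39 days × 21 kg/day = 819 kg at €0.43/kg → €352.17
February 9 – December 31, 2000: 327 days × 21 kg/day = 6,867 kg at €0.49/kg → €3364.83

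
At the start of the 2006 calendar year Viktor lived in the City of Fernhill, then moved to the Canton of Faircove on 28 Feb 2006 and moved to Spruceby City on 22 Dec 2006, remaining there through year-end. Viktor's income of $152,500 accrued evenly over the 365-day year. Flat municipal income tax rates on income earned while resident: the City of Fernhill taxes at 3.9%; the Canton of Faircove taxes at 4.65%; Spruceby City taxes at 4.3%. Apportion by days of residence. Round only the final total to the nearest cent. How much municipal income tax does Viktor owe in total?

$6,894.88

The City of Fernhill, 1 Jan – 27 Feb 2006: 58 days → $152,500 × 3.9% × 58/365 = $945.0822
The Canton of Faircove, 28 Feb – 21 Dec 2006: 297 days → $152,500 × 4.65% × 297/365 = $5,770.1404
Spruceby City, 22 Dec – 31 Dec 2006: 10 days → $152,500 × 4.3% × 10/365 = $179.6575
Total = $6,894.8801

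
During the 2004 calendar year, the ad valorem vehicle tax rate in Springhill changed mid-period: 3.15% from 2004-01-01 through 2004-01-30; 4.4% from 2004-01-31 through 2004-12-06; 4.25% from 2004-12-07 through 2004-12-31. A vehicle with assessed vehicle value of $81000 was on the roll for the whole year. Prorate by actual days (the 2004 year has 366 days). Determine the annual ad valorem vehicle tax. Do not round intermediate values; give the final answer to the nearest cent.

2004-01-01 to 2004-01-30: 30 days at 3.15% → $81000 × 3.15% × 30/366 = $209.1393
2004-01-31 to 2004-12-06: 311 days at 4.4% → $81000 × 4.4% × 311/366 = $3028.4262
2004-12-07 to 2004-12-31: 25 days at 4.25% → $81000 × 4.25% × 25/366 = $235.1434
Total = $3472.7090

$3472.71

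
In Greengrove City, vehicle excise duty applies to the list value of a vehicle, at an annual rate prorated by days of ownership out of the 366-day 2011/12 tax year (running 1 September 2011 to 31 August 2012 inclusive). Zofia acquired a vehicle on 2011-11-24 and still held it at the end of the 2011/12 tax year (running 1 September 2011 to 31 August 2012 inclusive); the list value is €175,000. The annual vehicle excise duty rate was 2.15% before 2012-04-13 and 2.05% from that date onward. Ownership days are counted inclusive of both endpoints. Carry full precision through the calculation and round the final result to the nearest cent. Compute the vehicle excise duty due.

€2,831.56

2011-11-24 to 2012-04-12: 141 days at 2.15% → €175,000 × 2.15% × 141/366 = €1,449.4877
2012-04-13 to 2012-08-31: 141 days at 2.05% → €175,000 × 2.05% × 141/366 = €1,382.0697
Total = €2,831.5574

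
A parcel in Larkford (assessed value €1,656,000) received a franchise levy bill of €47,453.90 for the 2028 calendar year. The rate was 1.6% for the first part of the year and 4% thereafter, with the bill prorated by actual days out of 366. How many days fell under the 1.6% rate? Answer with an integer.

173 days

Let d = days at the first rate; then 366 − d days at the second rate.
€1,656,000 × [1.6%·d + 4%·(366−d)] / 366 = €47,453.90
Solving gives d = 173, so the new rate took effect on 22 Jun 2028.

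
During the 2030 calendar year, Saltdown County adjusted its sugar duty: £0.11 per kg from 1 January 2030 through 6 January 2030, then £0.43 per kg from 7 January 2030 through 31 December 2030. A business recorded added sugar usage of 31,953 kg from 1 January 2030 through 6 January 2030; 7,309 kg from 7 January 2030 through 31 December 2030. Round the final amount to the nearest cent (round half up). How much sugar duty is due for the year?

£6,657.70

1 January – 6 January 2030: 31,953 kg at £0.11/kg → £3,514.83
7 January – 31 December 2030: 7,309 kg at £0.43/kg → £3,142.87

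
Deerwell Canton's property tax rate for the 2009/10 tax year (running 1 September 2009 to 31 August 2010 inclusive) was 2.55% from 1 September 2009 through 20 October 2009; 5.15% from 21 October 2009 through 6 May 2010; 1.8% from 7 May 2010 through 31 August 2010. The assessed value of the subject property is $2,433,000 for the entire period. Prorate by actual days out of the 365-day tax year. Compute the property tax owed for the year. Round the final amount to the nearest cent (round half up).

$90,507.60

1 September – 20 October 2009: 50 days at 2.55% → $2,433,000 × 2.55% × 50/365 = $8,498.8356
21 October 2009 – 6 May 2010: 198 days at 5.15% → $2,433,000 × 5.15% × 198/365 = $67,970.6877
7 May – 31 August 2010: 117 days at 1.8% → $2,433,000 × 1.8% × 117/365 = $14,038.0767
Total = $90,507.6000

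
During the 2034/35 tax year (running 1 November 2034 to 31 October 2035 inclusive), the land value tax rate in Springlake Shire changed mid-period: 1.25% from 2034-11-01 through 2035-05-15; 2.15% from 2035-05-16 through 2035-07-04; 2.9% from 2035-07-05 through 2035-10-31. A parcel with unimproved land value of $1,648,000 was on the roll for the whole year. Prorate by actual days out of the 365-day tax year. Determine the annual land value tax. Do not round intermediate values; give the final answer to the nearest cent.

2034-11-01 to 2035-05-15: 196 days at 1.25% → $1,648,000 × 1.25% × 196/365 = $11,061.9178
2035-05-16 to 2035-07-04: 50 days at 2.15% → $1,648,000 × 2.15% × 50/365 = $4,853.6986
2035-07-05 to 2035-10-31: 119 days at 2.9% → $1,648,000 × 2.9% × 119/365 = $15,581.5014
Total = $31,497.1178

$31,497.12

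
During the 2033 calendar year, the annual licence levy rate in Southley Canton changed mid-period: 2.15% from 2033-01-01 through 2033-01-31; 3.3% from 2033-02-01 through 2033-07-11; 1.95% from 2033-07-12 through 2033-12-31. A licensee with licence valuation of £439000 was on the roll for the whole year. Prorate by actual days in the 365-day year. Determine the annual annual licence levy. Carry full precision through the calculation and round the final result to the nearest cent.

£11249.22

2033-01-01 to 2033-01-31: 31 days at 2.15% → £439000 × 2.15% × 31/365 = £801.6260
2033-02-01 to 2033-07-11: 161 days at 3.3% → £439000 × 3.3% × 161/365 = £6390.1562
2033-07-12 to 2033-12-31: 173 days at 1.95% → £439000 × 1.95% × 173/365 = £4057.4425
Total = £11249.2247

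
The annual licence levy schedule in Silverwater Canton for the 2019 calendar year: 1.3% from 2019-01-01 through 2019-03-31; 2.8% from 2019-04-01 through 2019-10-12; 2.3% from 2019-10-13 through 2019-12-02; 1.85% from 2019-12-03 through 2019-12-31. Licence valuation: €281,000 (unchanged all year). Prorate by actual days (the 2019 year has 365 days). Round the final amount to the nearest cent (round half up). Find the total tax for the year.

€6,420.27

2019-01-01 to 2019-03-31: 90 days at 1.3% → €281,000 × 1.3% × 90/365 = €900.7397
2019-04-01 to 2019-10-12: 195 days at 2.8% → €281,000 × 2.8% × 195/365 = €4,203.4521
2019-10-13 to 2019-12-02: 51 days at 2.3% → €281,000 × 2.3% × 51/365 = €903.0493
2019-12-03 to 2019-12-31: 29 days at 1.85% → €281,000 × 1.85% × 29/365 = €413.0315
Total = €6,420.2726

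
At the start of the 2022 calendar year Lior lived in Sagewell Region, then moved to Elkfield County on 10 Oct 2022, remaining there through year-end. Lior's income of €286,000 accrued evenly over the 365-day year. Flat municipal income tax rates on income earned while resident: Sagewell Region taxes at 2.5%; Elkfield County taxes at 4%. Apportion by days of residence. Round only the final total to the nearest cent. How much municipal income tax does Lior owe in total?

€8,125.53

Sagewell Region, 1 Jan – 9 Oct 2022: 282 days → €286,000 × 2.5% × 282/365 = €5,524.1096
Elkfield County, 10 Oct – 31 Dec 2022: 83 days → €286,000 × 4% × 83/365 = €2,601.4247
Total = €8,125.5342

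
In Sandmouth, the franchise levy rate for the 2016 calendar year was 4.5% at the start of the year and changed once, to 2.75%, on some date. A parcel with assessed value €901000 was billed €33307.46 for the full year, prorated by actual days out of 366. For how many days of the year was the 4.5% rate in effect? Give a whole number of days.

Let d = days at the first rate; then 366 − d days at the second rate.
€901000 × [4.5%·d + 2.75%·(366−d)] / 366 = €33307.46
Solving gives d = 198, so the new rate took effect on 17 July 2016.

198 days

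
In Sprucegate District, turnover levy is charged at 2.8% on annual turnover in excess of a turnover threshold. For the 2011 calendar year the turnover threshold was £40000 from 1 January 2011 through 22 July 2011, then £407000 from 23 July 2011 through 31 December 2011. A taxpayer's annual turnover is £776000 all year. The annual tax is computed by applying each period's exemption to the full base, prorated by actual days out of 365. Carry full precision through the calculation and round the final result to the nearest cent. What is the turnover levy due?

1 January – 22 July 2011: 203 days, exemption £40000 → (£776000 − £40000) × 2.8% × 203/365 = £11461.4356
23 July – 31 December 2011: 162 days, exemption £407000 → (£776000 − £407000) × 2.8% × 162/365 = £4585.7096
Total = £16047.1452

£16047.15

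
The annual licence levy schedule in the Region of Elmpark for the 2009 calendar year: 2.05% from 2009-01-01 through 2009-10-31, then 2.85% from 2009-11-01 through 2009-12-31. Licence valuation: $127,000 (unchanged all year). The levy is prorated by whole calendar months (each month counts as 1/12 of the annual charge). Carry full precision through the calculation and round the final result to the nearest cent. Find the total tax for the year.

2009-01-01 to 2009-10-31: 10 months at 2.05% → $127,000 × 2.05% × 10/12 = $2,169.5833
2009-11-01 to 2009-12-31: 2 months at 2.85% → $127,000 × 2.85% × 2/12 = $603.2500
Total = $2,772.8333

$2,772.83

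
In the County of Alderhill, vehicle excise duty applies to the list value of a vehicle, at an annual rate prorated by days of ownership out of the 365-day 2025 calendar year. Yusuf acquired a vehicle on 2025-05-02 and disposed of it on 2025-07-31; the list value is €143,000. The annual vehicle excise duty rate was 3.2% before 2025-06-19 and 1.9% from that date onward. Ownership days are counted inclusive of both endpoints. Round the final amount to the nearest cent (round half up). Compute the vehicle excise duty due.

2025-05-02 to 2025-06-18: 48 days at 3.2% → €143,000 × 3.2% × 48/365 = €601.7753
2025-06-19 to 2025-07-31: 43 days at 1.9% → €143,000 × 1.9% × 43/365 = €320.0849
Total = €921.8603

€921.86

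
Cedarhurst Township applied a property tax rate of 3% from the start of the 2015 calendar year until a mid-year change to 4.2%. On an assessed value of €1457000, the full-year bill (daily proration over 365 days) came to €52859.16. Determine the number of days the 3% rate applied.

174 days

Let d = days at the first rate; then 365 − d days at the second rate.
€1457000 × [3%·d + 4.2%·(365−d)] / 365 = €52859.16
Solving gives d = 174, so the new rate took effect on 24 June 2015.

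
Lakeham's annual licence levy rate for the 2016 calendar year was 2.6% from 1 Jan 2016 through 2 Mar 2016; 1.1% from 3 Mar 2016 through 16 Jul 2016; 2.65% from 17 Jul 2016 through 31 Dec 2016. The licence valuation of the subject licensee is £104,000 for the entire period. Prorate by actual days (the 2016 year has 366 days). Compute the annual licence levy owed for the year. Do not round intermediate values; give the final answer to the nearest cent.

£2,148.20

1 Jan – 2 Mar 2016: 62 days at 2.6% → £104,000 × 2.6% × 62/366 = £458.0546
3 Mar – 16 Jul 2016: 136 days at 1.1% → £104,000 × 1.1% × 136/366 = £425.0929
17 Jul – 31 Dec 2016: 168 days at 2.65% → £104,000 × 2.65% × 168/366 = £1,265.0492
Total = £2,148.1967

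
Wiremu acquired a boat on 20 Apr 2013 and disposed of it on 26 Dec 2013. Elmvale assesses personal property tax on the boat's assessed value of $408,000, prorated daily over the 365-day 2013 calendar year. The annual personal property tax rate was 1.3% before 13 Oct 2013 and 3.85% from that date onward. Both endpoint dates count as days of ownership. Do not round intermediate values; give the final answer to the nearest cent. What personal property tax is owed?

$5,785.22

20 Apr – 12 Oct 2013: 176 days at 1.3% → $408,000 × 1.3% × 176/365 = $2,557.5452
13 Oct – 26 Dec 2013: 75 days at 3.85% → $408,000 × 3.85% × 75/365 = $3,227.6712
Total = $5,785.2164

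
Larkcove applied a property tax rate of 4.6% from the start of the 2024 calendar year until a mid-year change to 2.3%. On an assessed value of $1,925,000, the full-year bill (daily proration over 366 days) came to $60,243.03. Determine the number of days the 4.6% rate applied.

Let d = days at the first rate; then 366 − d days at the second rate.
$1,925,000 × [4.6%·d + 2.3%·(366−d)] / 366 = $60,243.03
Solving gives d = 132, so the new rate took effect on 12 May 2024.

132 days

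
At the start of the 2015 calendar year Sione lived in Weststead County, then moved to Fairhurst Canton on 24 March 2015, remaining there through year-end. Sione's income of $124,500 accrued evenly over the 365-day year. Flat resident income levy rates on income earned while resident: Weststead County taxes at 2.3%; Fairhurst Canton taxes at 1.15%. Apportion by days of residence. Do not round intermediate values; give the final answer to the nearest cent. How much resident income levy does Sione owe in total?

Weststead County, 1 January – 23 March 2015: 82 days → $124,500 × 2.3% × 82/365 = $643.3068
Fairhurst Canton, 24 March – 31 December 2015: 283 days → $124,500 × 1.15% × 283/365 = $1,110.0966
Total = $1,753.4034

$1,753.40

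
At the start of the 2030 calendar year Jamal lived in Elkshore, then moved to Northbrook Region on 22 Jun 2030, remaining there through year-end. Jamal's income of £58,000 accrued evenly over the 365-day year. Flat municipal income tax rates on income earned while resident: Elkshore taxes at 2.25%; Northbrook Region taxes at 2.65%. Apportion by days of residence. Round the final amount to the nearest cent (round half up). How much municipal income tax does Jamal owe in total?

Elkshore, 1 Jan – 21 Jun 2030: 172 days → £58,000 × 2.25% × 172/365 = £614.9589
Northbrook Region, 22 Jun – 31 Dec 2030: 193 days → £58,000 × 2.65% × 193/365 = £812.7151
Total = £1,427.6740

£1,427.67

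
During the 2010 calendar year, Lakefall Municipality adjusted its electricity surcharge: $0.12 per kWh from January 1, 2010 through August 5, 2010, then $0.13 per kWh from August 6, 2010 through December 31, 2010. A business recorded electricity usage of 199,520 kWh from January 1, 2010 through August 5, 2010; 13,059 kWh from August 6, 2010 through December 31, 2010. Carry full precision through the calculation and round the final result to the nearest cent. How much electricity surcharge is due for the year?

January 1 – August 5, 2010: 199,520 kWh at $0.12/kWh → $23,942.40
August 6 – December 31, 2010: 13,059 kWh at $0.13/kWh → $1,697.67

$25,640.07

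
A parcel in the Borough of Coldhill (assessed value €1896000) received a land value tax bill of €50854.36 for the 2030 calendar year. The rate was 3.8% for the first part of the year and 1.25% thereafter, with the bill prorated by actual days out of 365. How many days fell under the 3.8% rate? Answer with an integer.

205 days

Let d = days at the first rate; then 365 − d days at the second rate.
€1896000 × [3.8%·d + 1.25%·(365−d)] / 365 = €50854.36
Solving gives d = 205, so the new rate took effect on 25 Jul 2030.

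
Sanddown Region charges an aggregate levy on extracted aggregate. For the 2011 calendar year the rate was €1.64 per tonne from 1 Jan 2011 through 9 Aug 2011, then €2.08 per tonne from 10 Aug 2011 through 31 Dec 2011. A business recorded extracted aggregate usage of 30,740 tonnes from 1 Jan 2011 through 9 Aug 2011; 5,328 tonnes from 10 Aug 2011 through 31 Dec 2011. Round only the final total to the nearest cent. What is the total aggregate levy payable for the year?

1 Jan – 9 Aug 2011: 30,740 tonnes at €1.64/tonne → €50,413.60
10 Aug – 31 Dec 2011: 5,328 tonnes at €2.08/tonne → €11,082.24

€61,495.84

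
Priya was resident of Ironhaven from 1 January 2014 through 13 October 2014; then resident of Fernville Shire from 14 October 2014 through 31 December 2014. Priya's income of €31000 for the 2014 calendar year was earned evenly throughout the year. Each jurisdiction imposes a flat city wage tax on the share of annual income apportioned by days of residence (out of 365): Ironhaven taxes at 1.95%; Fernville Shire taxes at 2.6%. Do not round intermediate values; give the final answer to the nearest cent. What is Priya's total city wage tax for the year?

Ironhaven, 1 January – 13 October 2014: 286 days → €31000 × 1.95% × 286/365 = €473.6630
Fernville Shire, 14 October – 31 December 2014: 79 days → €31000 × 2.6% × 79/365 = €174.4493
Total = €648.1123

€648.11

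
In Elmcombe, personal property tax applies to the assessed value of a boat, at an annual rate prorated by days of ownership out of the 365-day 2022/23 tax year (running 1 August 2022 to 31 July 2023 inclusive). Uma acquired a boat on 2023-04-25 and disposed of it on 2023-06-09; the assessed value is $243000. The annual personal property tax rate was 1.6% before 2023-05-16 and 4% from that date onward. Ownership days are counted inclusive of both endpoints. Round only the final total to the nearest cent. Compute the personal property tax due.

2023-04-25 to 2023-05-15: 21 days at 1.6% → $243000 × 1.6% × 21/365 = $223.6932
2023-05-16 to 2023-06-09: 25 days at 4% → $243000 × 4% × 25/365 = $665.7534
Total = $889.4466

$889.45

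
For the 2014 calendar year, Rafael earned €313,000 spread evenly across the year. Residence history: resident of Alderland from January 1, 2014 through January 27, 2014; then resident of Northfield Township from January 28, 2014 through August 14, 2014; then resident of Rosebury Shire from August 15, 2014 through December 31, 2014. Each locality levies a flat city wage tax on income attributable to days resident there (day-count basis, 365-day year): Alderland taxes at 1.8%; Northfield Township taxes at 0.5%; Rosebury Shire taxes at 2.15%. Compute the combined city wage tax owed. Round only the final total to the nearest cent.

Alderland, January 1 – January 27, 2014: 27 days → €313,000 × 1.8% × 27/365 = €416.7616
Northfield Township, January 28 – August 14, 2014: 199 days → €313,000 × 0.5% × 199/365 = €853.2466
Rosebury Shire, August 15 – December 31, 2014: 139 days → €313,000 × 2.15% × 139/365 = €2,562.7411
Total = €3,832.7493

€3,832.75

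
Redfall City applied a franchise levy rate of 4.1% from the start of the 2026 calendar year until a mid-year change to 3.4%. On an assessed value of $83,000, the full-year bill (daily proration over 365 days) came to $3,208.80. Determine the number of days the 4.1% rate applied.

243 days

Let d = days at the first rate; then 365 − d days at the second rate.
$83,000 × [4.1%·d + 3.4%·(365−d)] / 365 = $3,208.80
Solving gives d = 243, so the new rate took effect on 1 Sep 2026.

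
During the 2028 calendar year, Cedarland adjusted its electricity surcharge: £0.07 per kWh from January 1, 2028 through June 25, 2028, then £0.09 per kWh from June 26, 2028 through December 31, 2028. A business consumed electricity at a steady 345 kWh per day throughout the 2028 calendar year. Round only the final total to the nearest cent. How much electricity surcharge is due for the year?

£10,143.00

January 1 – June 25, 2028: 177 days × 345 kWh/day = 61,065 kWh at £0.07/kWh → £4,274.55
June 26 – December 31, 2028: 189 days × 345 kWh/day = 65,205 kWh at £0.09/kWh → £5,868.45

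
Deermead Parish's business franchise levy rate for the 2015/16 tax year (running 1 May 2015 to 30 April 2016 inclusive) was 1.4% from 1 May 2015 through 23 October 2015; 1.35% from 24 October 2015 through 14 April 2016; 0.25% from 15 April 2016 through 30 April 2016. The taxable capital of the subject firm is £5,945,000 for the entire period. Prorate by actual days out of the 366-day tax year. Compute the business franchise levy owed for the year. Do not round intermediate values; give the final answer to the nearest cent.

1 May – 23 October 2015: 176 days at 1.4% → £5,945,000 × 1.4% × 176/366 = £40,023.1694
24 October 2015 – 14 April 2016: 174 days at 1.35% → £5,945,000 × 1.35% × 174/366 = £38,155.2049
15 April – 30 April 2016: 16 days at 0.25% → £5,945,000 × 0.25% × 16/366 = £649.7268
Total = £78,828.1011

£78,828.10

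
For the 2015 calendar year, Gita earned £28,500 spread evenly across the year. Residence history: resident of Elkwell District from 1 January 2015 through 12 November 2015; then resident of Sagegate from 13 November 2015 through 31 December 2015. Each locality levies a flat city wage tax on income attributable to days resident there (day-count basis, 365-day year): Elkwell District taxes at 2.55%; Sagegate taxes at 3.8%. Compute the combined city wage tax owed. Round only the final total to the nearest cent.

£774.58

Elkwell District, 1 January – 12 November 2015: 316 days → £28,500 × 2.55% × 316/365 = £629.1863
Sagegate, 13 November – 31 December 2015: 49 days → £28,500 × 3.8% × 49/365 = £145.3890
Total = £774.5753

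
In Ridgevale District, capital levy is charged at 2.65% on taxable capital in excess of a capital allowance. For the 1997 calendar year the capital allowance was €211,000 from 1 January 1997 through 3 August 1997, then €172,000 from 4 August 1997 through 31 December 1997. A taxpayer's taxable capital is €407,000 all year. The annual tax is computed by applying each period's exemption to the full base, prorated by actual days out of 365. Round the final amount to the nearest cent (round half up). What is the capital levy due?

€5,618.73

1 January – 3 August 1997: 215 days, exemption €211,000 → (€407,000 − €211,000) × 2.65% × 215/365 = €3,059.4795
4 August – 31 December 1997: 150 days, exemption €172,000 → (€407,000 − €172,000) × 2.65% × 150/365 = €2,559.2466
Total = €5,618.7260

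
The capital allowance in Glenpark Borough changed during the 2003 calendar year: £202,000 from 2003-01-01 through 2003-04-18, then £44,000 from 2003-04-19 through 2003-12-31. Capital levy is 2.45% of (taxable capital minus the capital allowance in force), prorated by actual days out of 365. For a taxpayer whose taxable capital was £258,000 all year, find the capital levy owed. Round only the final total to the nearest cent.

£4,097.61

2003-01-01 to 2003-04-18: 108 days, exemption £202,000 → (£258,000 − £202,000) × 2.45% × 108/365 = £405.9616
2003-04-19 to 2003-12-31: 257 days, exemption £44,000 → (£258,000 − £44,000) × 2.45% × 257/365 = £3,691.6466
Total = £4,097.6082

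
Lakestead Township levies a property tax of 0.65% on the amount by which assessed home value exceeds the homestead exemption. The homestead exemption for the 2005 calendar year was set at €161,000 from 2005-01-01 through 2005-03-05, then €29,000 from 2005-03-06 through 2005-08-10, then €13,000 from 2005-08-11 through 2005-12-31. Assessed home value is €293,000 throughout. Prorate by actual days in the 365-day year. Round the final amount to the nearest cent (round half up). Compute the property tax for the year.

2005-01-01 to 2005-03-05: 64 days, exemption €161,000 → (€293,000 − €161,000) × 0.65% × 64/365 = €150.4438
2005-03-06 to 2005-08-10: 158 days, exemption €29,000 → (€293,000 − €29,000) × 0.65% × 158/365 = €742.8164
2005-08-11 to 2005-12-31: 143 days, exemption €13,000 → (€293,000 − €13,000) × 0.65% × 143/365 = €713.0411
Total = €1,606.3014

€1,606.30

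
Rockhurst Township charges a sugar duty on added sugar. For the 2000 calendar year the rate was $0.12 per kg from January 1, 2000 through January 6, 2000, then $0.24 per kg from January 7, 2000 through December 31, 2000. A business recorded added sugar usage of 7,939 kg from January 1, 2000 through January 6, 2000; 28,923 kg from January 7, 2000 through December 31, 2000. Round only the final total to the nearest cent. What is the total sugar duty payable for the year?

January 1 – January 6, 2000: 7,939 kg at $0.12/kg → $952.68
January 7 – December 31, 2000: 28,923 kg at $0.24/kg → $6,941.52

$7,894.20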